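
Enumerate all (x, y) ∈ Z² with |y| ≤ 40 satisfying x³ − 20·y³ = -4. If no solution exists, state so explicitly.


The equation is x³ - 20y³ = -4. For fixed y, x³ = 20·y³ − 4, so a solution requires the RHS to be a perfect cube.
Strategy: iterate y from -40 to 40, compute RHS = 20·y³ − 4, and check whether it is a (positive or negative) perfect cube.
Check small values of y:
  y = 0: RHS = -4 is not a perfect cube.
  y = 1: RHS = 16 is not a perfect cube.
  y = -1: RHS = -24 is not a perfect cube.
  y = 2: RHS = 156 is not a perfect cube.
  y = -2: RHS = -164 is not a perfect cube.
  y = 3: RHS = 536 is not a perfect cube.
  y = -3: RHS = -544 is not a perfect cube.
Continuing the search up to |y| = 40 finds no solutions either.
No (x, y) in the scanned range satisfies the equation.

No integer solutions with |y| ≤ 40.


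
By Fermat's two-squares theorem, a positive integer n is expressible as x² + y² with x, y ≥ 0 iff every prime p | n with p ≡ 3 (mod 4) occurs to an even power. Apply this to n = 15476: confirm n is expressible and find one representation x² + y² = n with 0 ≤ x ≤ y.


Step 1: Factor n = 15476 = 2^2 · 53 · 73.
Step 2: Check the mod-4 condition on each prime factor: 2 = 2 (special); 53 ≡ 1 (mod 4), exponent 1; 73 ≡ 1 (mod 4), exponent 1.
All primes ≡ 3 (mod 4) appear to even exponent (or don't appear), so by the two-squares theorem n IS expressible as a sum of two squares.
Step 3: Build a representation. Group n = k² · m with k = 2 and m = 53 · 73 = 3869 (a product of primes ≡ 1 (mod 4)); a representation of m scales to one of n via (k·x)² + (k·y)² = k²(x² + y²). Each prime p ≡ 1 (mod 4) is itself a sum of two squares; find a² by testing p − a² for a perfect square:
  53: 53 − 1² = 52, 53 − 2² = 49 = 7² ⇒ 53 = 2² + 7².
  73: 73 − 1² = 72, 73 − 2² = 69, 73 − 3² = 64 = 8² ⇒ 73 = 3² + 8².
  Combine using the Brahmagupta–Fibonacci identity (a² + b²)(c² + d²) = (ac − bd)² + (ad + bc)² = (ac + bd)² + (ad − bc)²:
  53 · 73 = 3869: from (2² + 7²)(3² + 8²), take (2·3 − 7·8, 2·8 + 7·3) = (6 − 56, 16 + 21) = (-50, 37); dropping signs (only squares matter) gives (50, 37); check 50² + 37² = 2500 + 1369 = 3869 ✓.
  Scale by k = 2: (2·50, 2·37) = (100, 74).
Step 4: Order so x ≤ y and verify: 74² + 100² = 5476 + 10000 = 15476 = n. ✓

n = 15476 = 74² + 100² (one valid representation with x ≤ y).


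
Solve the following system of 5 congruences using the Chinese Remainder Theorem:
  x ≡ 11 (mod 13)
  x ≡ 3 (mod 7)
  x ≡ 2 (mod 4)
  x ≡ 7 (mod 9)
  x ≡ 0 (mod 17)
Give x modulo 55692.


Product of moduli M = 13 · 7 · 4 · 9 · 17 = 55692.
Merge one congruence at a time:
  Start: x ≡ 11 (mod 13).
  Combine with x ≡ 3 (mod 7); new modulus lcm = 91.
    Write x = 11 + 13·t and substitute into x ≡ 3 (mod 7): 13·t ≡ 3 − 11 = -8 (mod 7).
    Reduce coefficients mod 7: 6·t ≡ 6 (mod 7).
    The inverse of 6 mod 7 is 6 (since 6·6 = 36 = 5·7 + 1), so t ≡ 6·6 = 36 ≡ 1 (mod 7).
    Then x = 11 + 13·1 = 24, valid modulo lcm(13, 7) = 91: x ≡ 24 (mod 91).
  Combine with x ≡ 2 (mod 4); new modulus lcm = 364.
    Write x = 24 + 91·t and substitute into x ≡ 2 (mod 4): 91·t ≡ 2 − 24 = -22 (mod 4).
    Reduce coefficients mod 4: 3·t ≡ 2 (mod 4).
    The inverse of 3 mod 4 is 3 (since 3·3 = 9 = 2·4 + 1), so t ≡ 3·2 = 6 ≡ 2 (mod 4).
    Then x = 24 + 91·2 = 206, valid modulo lcm(91, 4) = 364: x ≡ 206 (mod 364).
  Combine with x ≡ 7 (mod 9); new modulus lcm = 3276.
    Write x = 206 + 364·t and substitute into x ≡ 7 (mod 9): 364·t ≡ 7 − 206 = -199 (mod 9).
    Reduce coefficients mod 9: 4·t ≡ 8 (mod 9).
    The inverse of 4 mod 9 is 7 (since 4·7 = 28 = 3·9 + 1), so t ≡ 7·8 = 56 ≡ 2 (mod 9).
    Then x = 206 + 364·2 = 934, valid modulo lcm(364, 9) = 3276: x ≡ 934 (mod 3276).
  Combine with x ≡ 0 (mod 17); new modulus lcm = 55692.
    Write x = 934 + 3276·t and substitute into x ≡ 0 (mod 17): 3276·t ≡ 0 − 934 = -934 (mod 17).
    Reduce coefficients mod 17: 12·t ≡ 1 (mod 17).
    The inverse of 12 mod 17 is 10 (since 12·10 = 120 = 7·17 + 1), so t ≡ 10·1 = 10 ≡ 10 (mod 17).
    Then x = 934 + 3276·10 = 33694, valid modulo lcm(3276, 17) = 55692: x ≡ 33694 (mod 55692).
Verify against each original: 33694 mod 13 = 11, 33694 mod 7 = 3, 33694 mod 4 = 2, 33694 mod 9 = 7, 33694 mod 17 = 0.

x ≡ 33694 (mod 55692).


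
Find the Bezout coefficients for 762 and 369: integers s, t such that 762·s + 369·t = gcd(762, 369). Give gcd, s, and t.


Euclidean algorithm on (762, 369) — divide until remainder is 0:
  762 = 2 · 369 + 24
  369 = 15 · 24 + 9
  24 = 2 · 9 + 6
  9 = 1 · 6 + 3
  6 = 2 · 3 + 0
gcd(762, 369) = 3.
Track Bezout coefficients alongside the remainders: start with r₀ = 762 = a·1 + b·0 (s = 1, t = 0) and r₁ = 369 = a·0 + b·1 (s = 0, t = 1); each new remainder r_{k+1} = r_{k-1} − q_k·r_k inherits s_{k+1} = s_{k-1} − q_k·s_k, t_{k+1} = t_{k-1} − q_k·t_k, so r_k = a·s_k + b·t_k at every step:
  q = 2: r = 24, s = 1 − 2·0 = 1, t = 0 − 2·1 = -2  (check: 762·1 + 369·(-2) = 24)
  q = 15: r = 9, s = 0 − 15·1 = -15, t = 1 − 15·(-2) = 31  (check: 762·(-15) + 369·31 = 9)
  q = 2: r = 6, s = 1 − 2·(-15) = 31, t = -2 − 2·31 = -64  (check: 762·31 + 369·(-64) = 6)
  q = 1: r = 3, s = -15 − 1·31 = -46, t = 31 − 1·(-64) = 95  (check: 762·(-46) + 369·95 = 3)
The row with r = 3 (the gcd) gives the Bezout coefficients s = -46, t = 95.
Result: 762 · (-46) + 369 · (95) = 3.

gcd(762, 369) = 3; s = -46, t = 95 (check: 762·(-46) + 369·95 = 3).


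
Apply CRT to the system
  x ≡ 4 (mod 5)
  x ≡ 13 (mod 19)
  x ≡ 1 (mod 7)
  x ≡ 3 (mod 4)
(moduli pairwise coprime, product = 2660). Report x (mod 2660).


Product of moduli M = 5 · 19 · 7 · 4 = 2660.
Merge one congruence at a time:
  Start: x ≡ 4 (mod 5).
  Combine with x ≡ 13 (mod 19); new modulus lcm = 95.
    Write x = 4 + 5·t and substitute into x ≡ 13 (mod 19): 5·t ≡ 13 − 4 = 9 (mod 19).
    The inverse of 5 mod 19 is 4 (since 5·4 = 20 = 1·19 + 1), so t ≡ 4·9 = 36 ≡ 17 (mod 19).
    Then x = 4 + 5·17 = 89, valid modulo lcm(5, 19) = 95: x ≡ 89 (mod 95).
  Combine with x ≡ 1 (mod 7); new modulus lcm = 665.
    Write x = 89 + 95·t and substitute into x ≡ 1 (mod 7): 95·t ≡ 1 − 89 = -88 (mod 7).
    Reduce coefficients mod 7: 4·t ≡ 3 (mod 7).
    The inverse of 4 mod 7 is 2 (since 4·2 = 8 = 1·7 + 1), so t ≡ 2·3 = 6 ≡ 6 (mod 7).
    Then x = 89 + 95·6 = 659, valid modulo lcm(95, 7) = 665: x ≡ 659 (mod 665).
  Combine with x ≡ 3 (mod 4); new modulus lcm = 2660.
    Write x = 659 + 665·t and substitute into x ≡ 3 (mod 4): 665·t ≡ 3 − 659 = -656 (mod 4).
    Reduce coefficients mod 4: 1·t ≡ 0 (mod 4).
    So t ≡ 0 (mod 4).
    Then x = 659 + 665·0 = 659, valid modulo lcm(665, 4) = 2660: x ≡ 659 (mod 2660).
Verify against each original: 659 mod 5 = 4, 659 mod 19 = 13, 659 mod 7 = 1, 659 mod 4 = 3.

x ≡ 659 (mod 2660).


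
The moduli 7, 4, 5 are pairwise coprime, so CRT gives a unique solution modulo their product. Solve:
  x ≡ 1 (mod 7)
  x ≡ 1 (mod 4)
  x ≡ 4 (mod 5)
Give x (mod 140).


Moduli 7, 4, 5 are pairwise coprime; by CRT there is a unique solution modulo M = 7 · 4 · 5 = 140.
Solve pairwise, accumulating the modulus:
  Start with x ≡ 1 (mod 7).
  Combine with x ≡ 1 (mod 4): since gcd(7, 4) = 1, we get a unique residue mod 28.
    Write x = 1 + 7·t and substitute into x ≡ 1 (mod 4): 7·t ≡ 1 − 1 = 0 (mod 4).
    Reduce coefficients mod 4: 3·t ≡ 0 (mod 4).
    The inverse of 3 mod 4 is 3 (since 3·3 = 9 = 2·4 + 1), so t ≡ 3·0 = 0 ≡ 0 (mod 4).
    Then x = 1 + 7·0 = 1, valid modulo lcm(7, 4) = 28: x ≡ 1 (mod 28).
  Combine with x ≡ 4 (mod 5): since gcd(28, 5) = 1, we get a unique residue mod 140.
    Write x = 1 + 28·t and substitute into x ≡ 4 (mod 5): 28·t ≡ 4 − 1 = 3 (mod 5).
    Reduce coefficients mod 5: 3·t ≡ 3 (mod 5).
    The inverse of 3 mod 5 is 2 (since 3·2 = 6 = 1·5 + 1), so t ≡ 2·3 = 6 ≡ 1 (mod 5).
    Then x = 1 + 28·1 = 29, valid modulo lcm(28, 5) = 140: x ≡ 29 (mod 140).
Verify: 29 mod 7 = 1 ✓, 29 mod 4 = 1 ✓, 29 mod 5 = 4 ✓.

x ≡ 29 (mod 140).


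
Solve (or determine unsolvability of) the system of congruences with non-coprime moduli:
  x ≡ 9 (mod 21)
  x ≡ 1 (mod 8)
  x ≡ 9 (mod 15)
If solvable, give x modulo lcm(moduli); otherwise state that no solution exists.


Moduli 21, 8, 15 are not pairwise coprime, so CRT works modulo lcm(m_i) when all pairwise compatibility conditions hold.
Pairwise compatibility: gcd(m_i, m_j) must divide a_i - a_j for every pair.
Merge one congruence at a time:
  Start: x ≡ 9 (mod 21).
  Combine with x ≡ 1 (mod 8): gcd(21, 8) = 1; 1 - 9 = -8, which IS divisible by 1, so compatible.
    Write x = 9 + 21·t and substitute into x ≡ 1 (mod 8): 21·t ≡ 1 − 9 = -8 (mod 8).
    Reduce coefficients mod 8: 5·t ≡ 0 (mod 8).
    The inverse of 5 mod 8 is 5 (since 5·5 = 25 = 3·8 + 1), so t ≡ 5·0 = 0 ≡ 0 (mod 8).
    Then x = 9 + 21·0 = 9, valid modulo lcm(21, 8) = 168: x ≡ 9 (mod 168).
  Combine with x ≡ 9 (mod 15): gcd(168, 15) = 3; 9 - 9 = 0, which IS divisible by 3, so compatible.
    Write x = 9 + 168·t and substitute into x ≡ 9 (mod 15): 168·t ≡ 9 − 9 = 0 (mod 15).
    Divide the congruence (and modulus) by g = 3: 56·t ≡ 0 (mod 5).
    Reduce coefficients mod 5: 1·t ≡ 0 (mod 5).
    So t ≡ 0 (mod 5).
    Then x = 9 + 168·0 = 9, valid modulo lcm(168, 15) = 840: x ≡ 9 (mod 840).
Verify: 9 mod 21 = 9, 9 mod 8 = 1, 9 mod 15 = 9.

x ≡ 9 (mod 840).


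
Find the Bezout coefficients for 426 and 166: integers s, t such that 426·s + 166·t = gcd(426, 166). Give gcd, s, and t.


Euclidean algorithm on (426, 166) — divide until remainder is 0:
  426 = 2 · 166 + 94
  166 = 1 · 94 + 72
  94 = 1 · 72 + 22
  72 = 3 · 22 + 6
  22 = 3 · 6 + 4
  6 = 1 · 4 + 2
  4 = 2 · 2 + 0
gcd(426, 166) = 2.
Track Bezout coefficients alongside the remainders: start with r₀ = 426 = a·1 + b·0 (s = 1, t = 0) and r₁ = 166 = a·0 + b·1 (s = 0, t = 1); each new remainder r_{k+1} = r_{k-1} − q_k·r_k inherits s_{k+1} = s_{k-1} − q_k·s_k, t_{k+1} = t_{k-1} − q_k·t_k, so r_k = a·s_k + b·t_k at every step:
  q = 2: r = 94, s = 1 − 2·0 = 1, t = 0 − 2·1 = -2  (check: 426·1 + 166·(-2) = 94)
  q = 1: r = 72, s = 0 − 1·1 = -1, t = 1 − 1·(-2) = 3  (check: 426·(-1) + 166·3 = 72)
  q = 1: r = 22, s = 1 − 1·(-1) = 2, t = -2 − 1·3 = -5  (check: 426·2 + 166·(-5) = 22)
  q = 3: r = 6, s = -1 − 3·2 = -7, t = 3 − 3·(-5) = 18  (check: 426·(-7) + 166·18 = 6)
  q = 3: r = 4, s = 2 − 3·(-7) = 23, t = -5 − 3·18 = -59  (check: 426·23 + 166·(-59) = 4)
  q = 1: r = 2, s = -7 − 1·23 = -30, t = 18 − 1·(-59) = 77  (check: 426·(-30) + 166·77 = 2)
The row with r = 2 (the gcd) gives the Bezout coefficients s = -30, t = 77.
Result: 426 · (-30) + 166 · (77) = 2.

gcd(426, 166) = 2; s = -30, t = 77 (check: 426·(-30) + 166·77 = 2).


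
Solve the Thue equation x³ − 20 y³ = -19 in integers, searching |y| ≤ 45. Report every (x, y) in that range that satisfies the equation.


The equation is x³ - 20y³ = -19. For fixed y, x³ = 20·y³ − 19, so a solution requires the RHS to be a perfect cube.
Strategy: iterate y from -45 to 45, compute RHS = 20·y³ − 19, and check whether it is a (positive or negative) perfect cube.
Check small values of y:
  y = 0: RHS = -19 is not a perfect cube.
  y = 1: RHS = 1 = (1)³ ⇒ x = 1 works.
  y = -1: RHS = -39 is not a perfect cube.
  y = 2: RHS = 141 is not a perfect cube.
  y = -2: RHS = -179 is not a perfect cube.
  y = 3: RHS = 521 is not a perfect cube.
  y = -3: RHS = -559 is not a perfect cube.
Continuing the search up to |y| = 45 finds no further solutions beyond those listed.
Collected solutions: (1, 1).

Solutions (with |y| ≤ 45): (1, 1).


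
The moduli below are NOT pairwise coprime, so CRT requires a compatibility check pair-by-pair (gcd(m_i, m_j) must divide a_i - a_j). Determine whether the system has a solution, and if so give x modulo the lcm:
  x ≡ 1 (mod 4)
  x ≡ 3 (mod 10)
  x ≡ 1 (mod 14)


Moduli 4, 10, 14 are not pairwise coprime, so CRT works modulo lcm(m_i) when all pairwise compatibility conditions hold.
Pairwise compatibility: gcd(m_i, m_j) must divide a_i - a_j for every pair.
Merge one congruence at a time:
  Start: x ≡ 1 (mod 4).
  Combine with x ≡ 3 (mod 10): gcd(4, 10) = 2; 3 - 1 = 2, which IS divisible by 2, so compatible.
    Write x = 1 + 4·t and substitute into x ≡ 3 (mod 10): 4·t ≡ 3 − 1 = 2 (mod 10).
    Divide the congruence (and modulus) by g = 2: 2·t ≡ 1 (mod 5).
    The inverse of 2 mod 5 is 3 (since 2·3 = 6 = 1·5 + 1), so t ≡ 3·1 = 3 ≡ 3 (mod 5).
    Then x = 1 + 4·3 = 13, valid modulo lcm(4, 10) = 20: x ≡ 13 (mod 20).
  Combine with x ≡ 1 (mod 14): gcd(20, 14) = 2; 1 - 13 = -12, which IS divisible by 2, so compatible.
    Write x = 13 + 20·t and substitute into x ≡ 1 (mod 14): 20·t ≡ 1 − 13 = -12 (mod 14).
    Divide the congruence (and modulus) by g = 2: 10·t ≡ -6 (mod 7).
    Reduce coefficients mod 7: 3·t ≡ 1 (mod 7).
    The inverse of 3 mod 7 is 5 (since 3·5 = 15 = 2·7 + 1), so t ≡ 5·1 = 5 ≡ 5 (mod 7).
    Then x = 13 + 20·5 = 113, valid modulo lcm(20, 14) = 140: x ≡ 113 (mod 140).
Verify: 113 mod 4 = 1, 113 mod 10 = 3, 113 mod 14 = 1.

x ≡ 113 (mod 140).


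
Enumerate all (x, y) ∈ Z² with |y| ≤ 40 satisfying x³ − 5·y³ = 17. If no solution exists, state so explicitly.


The equation is x³ - 5y³ = 17. For fixed y, x³ = 5·y³ + 17, so a solution requires the RHS to be a perfect cube.
Strategy: iterate y from -40 to 40, compute RHS = 5·y³ + 17, and check whether it is a (positive or negative) perfect cube.
Check small values of y:
  y = 0: RHS = 17 is not a perfect cube.
  y = 1: RHS = 22 is not a perfect cube.
  y = -1: RHS = 12 is not a perfect cube.
  y = 2: RHS = 57 is not a perfect cube.
  y = -2: RHS = -23 is not a perfect cube.
  y = 3: RHS = 152 is not a perfect cube.
  y = -3: RHS = -118 is not a perfect cube.
Continuing the search up to |y| = 40 finds no solutions either.
No (x, y) in the scanned range satisfies the equation.

No integer solutions with |y| ≤ 40.


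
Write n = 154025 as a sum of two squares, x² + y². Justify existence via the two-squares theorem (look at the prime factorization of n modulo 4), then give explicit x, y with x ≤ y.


Step 1: Factor n = 154025 = 5^2 · 61 · 101.
Step 2: Check the mod-4 condition on each prime factor: 5 ≡ 1 (mod 4), exponent 2; 61 ≡ 1 (mod 4), exponent 1; 101 ≡ 1 (mod 4), exponent 1.
All primes ≡ 3 (mod 4) appear to even exponent (or don't appear), so by the two-squares theorem n IS expressible as a sum of two squares.
Step 3: Build a representation. Group n = k² · m with k = 5 and m = 61 · 101 = 6161 (a product of primes ≡ 1 (mod 4)); a representation of m scales to one of n via (k·x)² + (k·y)² = k²(x² + y²). Each prime p ≡ 1 (mod 4) is itself a sum of two squares; find a² by testing p − a² for a perfect square:
  61: 61 − 1² = 60, 61 − 2² = 57, 61 − 3² = 52, 61 − 4² = 45, 61 − 5² = 36 = 6² ⇒ 61 = 5² + 6².
  101: 101 − 1² = 100 = 10² ⇒ 101 = 1² + 10².
  Combine using the Brahmagupta–Fibonacci identity (a² + b²)(c² + d²) = (ac − bd)² + (ad + bc)² = (ac + bd)² + (ad − bc)²:
  61 · 101 = 6161: from (5² + 6²)(1² + 10²), take (5·1 − 6·10, 5·10 + 6·1) = (5 − 60, 50 + 6) = (-55, 56); dropping signs (only squares matter) gives (55, 56); check 55² + 56² = 3025 + 3136 = 6161 ✓.
  Scale by k = 5: (5·55, 5·56) = (275, 280).
Step 4: Order so x ≤ y and verify: 275² + 280² = 75625 + 78400 = 154025 = n. ✓

n = 154025 = 275² + 280² (one valid representation with x ≤ y).


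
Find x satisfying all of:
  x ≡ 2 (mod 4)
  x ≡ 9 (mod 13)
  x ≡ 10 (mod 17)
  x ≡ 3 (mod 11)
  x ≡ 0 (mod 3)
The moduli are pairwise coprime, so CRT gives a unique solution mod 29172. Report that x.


Product of moduli M = 4 · 13 · 17 · 11 · 3 = 29172.
Merge one congruence at a time:
  Start: x ≡ 2 (mod 4).
  Combine with x ≡ 9 (mod 13); new modulus lcm = 52.
    Write x = 2 + 4·t and substitute into x ≡ 9 (mod 13): 4·t ≡ 9 − 2 = 7 (mod 13).
    The inverse of 4 mod 13 is 10 (since 4·10 = 40 = 3·13 + 1), so t ≡ 10·7 = 70 ≡ 5 (mod 13).
    Then x = 2 + 4·5 = 22, valid modulo lcm(4, 13) = 52: x ≡ 22 (mod 52).
  Combine with x ≡ 10 (mod 17); new modulus lcm = 884.
    Write x = 22 + 52·t and substitute into x ≡ 10 (mod 17): 52·t ≡ 10 − 22 = -12 (mod 17).
    Reduce coefficients mod 17: 1·t ≡ 5 (mod 17).
    So t ≡ 5 (mod 17).
    Then x = 22 + 52·5 = 282, valid modulo lcm(52, 17) = 884: x ≡ 282 (mod 884).
  Combine with x ≡ 3 (mod 11); new modulus lcm = 9724.
    Write x = 282 + 884·t and substitute into x ≡ 3 (mod 11): 884·t ≡ 3 − 282 = -279 (mod 11).
    Reduce coefficients mod 11: 4·t ≡ 7 (mod 11).
    The inverse of 4 mod 11 is 3 (since 4·3 = 12 = 1·11 + 1), so t ≡ 3·7 = 21 ≡ 10 (mod 11).
    Then x = 282 + 884·10 = 9122, valid modulo lcm(884, 11) = 9724: x ≡ 9122 (mod 9724).
  Combine with x ≡ 0 (mod 3); new modulus lcm = 29172.
    Write x = 9122 + 9724·t and substitute into x ≡ 0 (mod 3): 9724·t ≡ 0 − 9122 = -9122 (mod 3).
    Reduce coefficients mod 3: 1·t ≡ 1 (mod 3).
    So t ≡ 1 (mod 3).
    Then x = 9122 + 9724·1 = 18846, valid modulo lcm(9724, 3) = 29172: x ≡ 18846 (mod 29172).
Verify against each original: 18846 mod 4 = 2, 18846 mod 13 = 9, 18846 mod 17 = 10, 18846 mod 11 = 3, 18846 mod 3 = 0.

x ≡ 18846 (mod 29172).


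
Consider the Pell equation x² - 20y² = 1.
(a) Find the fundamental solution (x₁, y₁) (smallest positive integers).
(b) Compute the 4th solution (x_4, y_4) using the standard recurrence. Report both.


Step 1: Find the fundamental solution (x₁, y₁) of x² - 20y² = 1.
  Expand √20 as a continued fraction. a₀ = ⌊√20⌋ = 4; iterate m_{k+1} = d_k·a_k − m_k, d_{k+1} = (20 − m_{k+1}²)/d_k, a_{k+1} = ⌊(a₀ + m_{k+1})/d_{k+1}⌋ (starting m₀ = 0, d₀ = 1), with convergents p_k = a_k·p_{k-1} + p_{k-2}, q_k = a_k·q_{k-1} + q_{k-2} (p₋₁ = 1, q₋₁ = 0):
  k = 0: a₀ = 4; p₀/q₀ = 4/1; p₀² − 20·q₀² = 16 − 20 = -4.
  k = 1: m = 4, d = 4, a = ⌊(4 + 4)/4⌋ = 2; p/q = (2·4 + 1)/(2·1 + 0) = 9/2; p² − 20·q² = 81 − 80 = 1.
  The first convergent with p² − 20·q² = 1 gives the fundamental solution (x₁, y₁) = (9, 2).
Step 2: Apply the recurrence (x_{n+1}, y_{n+1}) = (x₁x_n + 20y₁y_n, x₁y_n + y₁x_n) repeatedly.
  From (x_1, y_1) = (9, 2): x_2 = 9·9 + 20·2·2 = 161; y_2 = 9·2 + 2·9 = 36.
  From (x_2, y_2) = (161, 36): x_3 = 9·161 + 20·2·36 = 2889; y_3 = 9·36 + 2·161 = 646.
  From (x_3, y_3) = (2889, 646): x_4 = 9·2889 + 20·2·646 = 51841; y_4 = 9·646 + 2·2889 = 11592.
Step 3: Verify x_4² - 20·y_4² = 2687489281 - 2687489280 = 1 (should be 1). ✓

(x_1, y_1) = (9, 2); (x_4, y_4) = (51841, 11592).


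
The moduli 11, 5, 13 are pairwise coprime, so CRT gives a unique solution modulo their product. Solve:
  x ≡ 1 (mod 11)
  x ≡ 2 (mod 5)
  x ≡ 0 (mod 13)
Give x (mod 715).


Moduli 11, 5, 13 are pairwise coprime; by CRT there is a unique solution modulo M = 11 · 5 · 13 = 715.
Solve pairwise, accumulating the modulus:
  Start with x ≡ 1 (mod 11).
  Combine with x ≡ 2 (mod 5): since gcd(11, 5) = 1, we get a unique residue mod 55.
    Write x = 1 + 11·t and substitute into x ≡ 2 (mod 5): 11·t ≡ 2 − 1 = 1 (mod 5).
    Reduce coefficients mod 5: 1·t ≡ 1 (mod 5).
    So t ≡ 1 (mod 5).
    Then x = 1 + 11·1 = 12, valid modulo lcm(11, 5) = 55: x ≡ 12 (mod 55).
  Combine with x ≡ 0 (mod 13): since gcd(55, 13) = 1, we get a unique residue mod 715.
    Write x = 12 + 55·t and substitute into x ≡ 0 (mod 13): 55·t ≡ 0 − 12 = -12 (mod 13).
    Reduce coefficients mod 13: 3·t ≡ 1 (mod 13).
    The inverse of 3 mod 13 is 9 (since 3·9 = 27 = 2·13 + 1), so t ≡ 9·1 = 9 ≡ 9 (mod 13).
    Then x = 12 + 55·9 = 507, valid modulo lcm(55, 13) = 715: x ≡ 507 (mod 715).
Verify: 507 mod 11 = 1 ✓, 507 mod 5 = 2 ✓, 507 mod 13 = 0 ✓.

x ≡ 507 (mod 715).


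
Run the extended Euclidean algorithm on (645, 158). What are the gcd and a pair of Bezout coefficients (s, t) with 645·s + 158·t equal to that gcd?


Euclidean algorithm on (645, 158) — divide until remainder is 0:
  645 = 4 · 158 + 13
  158 = 12 · 13 + 2
  13 = 6 · 2 + 1
  2 = 2 · 1 + 0
gcd(645, 158) = 1.
Track Bezout coefficients alongside the remainders: start with r₀ = 645 = a·1 + b·0 (s = 1, t = 0) and r₁ = 158 = a·0 + b·1 (s = 0, t = 1); each new remainder r_{k+1} = r_{k-1} − q_k·r_k inherits s_{k+1} = s_{k-1} − q_k·s_k, t_{k+1} = t_{k-1} − q_k·t_k, so r_k = a·s_k + b·t_k at every step:
  q = 4: r = 13, s = 1 − 4·0 = 1, t = 0 − 4·1 = -4  (check: 645·1 + 158·(-4) = 13)
  q = 12: r = 2, s = 0 − 12·1 = -12, t = 1 − 12·(-4) = 49  (check: 645·(-12) + 158·49 = 2)
  q = 6: r = 1, s = 1 − 6·(-12) = 73, t = -4 − 6·49 = -298  (check: 645·73 + 158·(-298) = 1)
The row with r = 1 (the gcd) gives the Bezout coefficients s = 73, t = -298.
Result: 645 · (73) + 158 · (-298) = 1.

gcd(645, 158) = 1; s = 73, t = -298 (check: 645·73 + 158·(-298) = 1).


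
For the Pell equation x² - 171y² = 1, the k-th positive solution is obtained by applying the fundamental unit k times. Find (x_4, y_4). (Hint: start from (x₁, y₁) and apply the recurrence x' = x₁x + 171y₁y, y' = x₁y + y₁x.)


Step 1: Find the fundamental solution (x₁, y₁) of x² - 171y² = 1.
  Expand √171 as a continued fraction. a₀ = ⌊√171⌋ = 13; iterate m_{k+1} = d_k·a_k − m_k, d_{k+1} = (171 − m_{k+1}²)/d_k, a_{k+1} = ⌊(a₀ + m_{k+1})/d_{k+1}⌋ (starting m₀ = 0, d₀ = 1), with convergents p_k = a_k·p_{k-1} + p_{k-2}, q_k = a_k·q_{k-1} + q_{k-2} (p₋₁ = 1, q₋₁ = 0):
  k = 0: a₀ = 13; p₀/q₀ = 13/1; p₀² − 171·q₀² = 169 − 171 = -2.
  k = 1: m = 13, d = 2, a = ⌊(13 + 13)/2⌋ = 13; p/q = (13·13 + 1)/(13·1 + 0) = 170/13; p² − 171·q² = 28900 − 28899 = 1.
  The first convergent with p² − 171·q² = 1 gives the fundamental solution (x₁, y₁) = (170, 13).
Step 2: Apply the recurrence (x_{n+1}, y_{n+1}) = (x₁x_n + 171y₁y_n, x₁y_n + y₁x_n) repeatedly.
  From (x_1, y_1) = (170, 13): x_2 = 170·170 + 171·13·13 = 57799; y_2 = 170·13 + 13·170 = 4420.
  From (x_2, y_2) = (57799, 4420): x_3 = 170·57799 + 171·13·4420 = 19651490; y_3 = 170·4420 + 13·57799 = 1502787.
  From (x_3, y_3) = (19651490, 1502787): x_4 = 170·19651490 + 171·13·1502787 = 6681448801; y_4 = 170·1502787 + 13·19651490 = 510943160.
Step 3: Verify x_4² - 171·y_4² = 44641758080384337601 - 44641758080384337600 = 1 (should be 1). ✓

(x_1, y_1) = (170, 13); (x_4, y_4) = (6681448801, 510943160).


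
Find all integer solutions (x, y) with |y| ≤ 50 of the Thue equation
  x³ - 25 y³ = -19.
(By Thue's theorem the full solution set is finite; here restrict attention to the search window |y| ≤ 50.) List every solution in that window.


The equation is x³ - 25y³ = -19. For fixed y, x³ = 25·y³ − 19, so a solution requires the RHS to be a perfect cube.
Strategy: iterate y from -50 to 50, compute RHS = 25·y³ − 19, and check whether it is a (positive or negative) perfect cube.
Check small values of y:
  y = 0: RHS = -19 is not a perfect cube.
  y = 1: RHS = 6 is not a perfect cube.
  y = -1: RHS = -44 is not a perfect cube.
  y = 2: RHS = 181 is not a perfect cube.
  y = -2: RHS = -219 is not a perfect cube.
  y = 3: RHS = 656 is not a perfect cube.
  y = -3: RHS = -694 is not a perfect cube.
Continuing the search up to |y| = 50 finds no solutions either.
No (x, y) in the scanned range satisfies the equation.

No integer solutions with |y| ≤ 50.


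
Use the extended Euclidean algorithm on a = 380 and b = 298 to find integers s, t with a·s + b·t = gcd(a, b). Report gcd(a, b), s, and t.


Euclidean algorithm on (380, 298) — divide until remainder is 0:
  380 = 1 · 298 + 82
  298 = 3 · 82 + 52
  82 = 1 · 52 + 30
  52 = 1 · 30 + 22
  30 = 1 · 22 + 8
  22 = 2 · 8 + 6
  8 = 1 · 6 + 2
  6 = 3 · 2 + 0
gcd(380, 298) = 2.
Track Bezout coefficients alongside the remainders: start with r₀ = 380 = a·1 + b·0 (s = 1, t = 0) and r₁ = 298 = a·0 + b·1 (s = 0, t = 1); each new remainder r_{k+1} = r_{k-1} − q_k·r_k inherits s_{k+1} = s_{k-1} − q_k·s_k, t_{k+1} = t_{k-1} − q_k·t_k, so r_k = a·s_k + b·t_k at every step:
  q = 1: r = 82, s = 1 − 1·0 = 1, t = 0 − 1·1 = -1  (check: 380·1 + 298·(-1) = 82)
  q = 3: r = 52, s = 0 − 3·1 = -3, t = 1 − 3·(-1) = 4  (check: 380·(-3) + 298·4 = 52)
  q = 1: r = 30, s = 1 − 1·(-3) = 4, t = -1 − 1·4 = -5  (check: 380·4 + 298·(-5) = 30)
  q = 1: r = 22, s = -3 − 1·4 = -7, t = 4 − 1·(-5) = 9  (check: 380·(-7) + 298·9 = 22)
  q = 1: r = 8, s = 4 − 1·(-7) = 11, t = -5 − 1·9 = -14  (check: 380·11 + 298·(-14) = 8)
  q = 2: r = 6, s = -7 − 2·11 = -29, t = 9 − 2·(-14) = 37  (check: 380·(-29) + 298·37 = 6)
  q = 1: r = 2, s = 11 − 1·(-29) = 40, t = -14 − 1·37 = -51  (check: 380·40 + 298·(-51) = 2)
The row with r = 2 (the gcd) gives the Bezout coefficients s = 40, t = -51.
Result: 380 · (40) + 298 · (-51) = 2.

gcd(380, 298) = 2; s = 40, t = -51 (check: 380·40 + 298·(-51) = 2).


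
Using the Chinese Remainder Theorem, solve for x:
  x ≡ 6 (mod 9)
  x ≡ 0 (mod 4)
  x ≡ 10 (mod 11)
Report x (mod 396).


Moduli 9, 4, 11 are pairwise coprime; by CRT there is a unique solution modulo M = 9 · 4 · 11 = 396.
Solve pairwise, accumulating the modulus:
  Start with x ≡ 6 (mod 9).
  Combine with x ≡ 0 (mod 4): since gcd(9, 4) = 1, we get a unique residue mod 36.
    Write x = 6 + 9·t and substitute into x ≡ 0 (mod 4): 9·t ≡ 0 − 6 = -6 (mod 4).
    Reduce coefficients mod 4: 1·t ≡ 2 (mod 4).
    So t ≡ 2 (mod 4).
    Then x = 6 + 9·2 = 24, valid modulo lcm(9, 4) = 36: x ≡ 24 (mod 36).
  Combine with x ≡ 10 (mod 11): since gcd(36, 11) = 1, we get a unique residue mod 396.
    Write x = 24 + 36·t and substitute into x ≡ 10 (mod 11): 36·t ≡ 10 − 24 = -14 (mod 11).
    Reduce coefficients mod 11: 3·t ≡ 8 (mod 11).
    The inverse of 3 mod 11 is 4 (since 3·4 = 12 = 1·11 + 1), so t ≡ 4·8 = 32 ≡ 10 (mod 11).
    Then x = 24 + 36·10 = 384, valid modulo lcm(36, 11) = 396: x ≡ 384 (mod 396).
Verify: 384 mod 9 = 6 ✓, 384 mod 4 = 0 ✓, 384 mod 11 = 10 ✓.

x ≡ 384 (mod 396).


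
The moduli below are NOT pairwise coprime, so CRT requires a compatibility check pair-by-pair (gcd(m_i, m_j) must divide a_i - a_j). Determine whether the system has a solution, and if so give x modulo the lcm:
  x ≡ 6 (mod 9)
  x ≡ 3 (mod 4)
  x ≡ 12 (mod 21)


Moduli 9, 4, 21 are not pairwise coprime, so CRT works modulo lcm(m_i) when all pairwise compatibility conditions hold.
Pairwise compatibility: gcd(m_i, m_j) must divide a_i - a_j for every pair.
Merge one congruence at a time:
  Start: x ≡ 6 (mod 9).
  Combine with x ≡ 3 (mod 4): gcd(9, 4) = 1; 3 - 6 = -3, which IS divisible by 1, so compatible.
    Write x = 6 + 9·t and substitute into x ≡ 3 (mod 4): 9·t ≡ 3 − 6 = -3 (mod 4).
    Reduce coefficients mod 4: 1·t ≡ 1 (mod 4).
    So t ≡ 1 (mod 4).
    Then x = 6 + 9·1 = 15, valid modulo lcm(9, 4) = 36: x ≡ 15 (mod 36).
  Combine with x ≡ 12 (mod 21): gcd(36, 21) = 3; 12 - 15 = -3, which IS divisible by 3, so compatible.
    Write x = 15 + 36·t and substitute into x ≡ 12 (mod 21): 36·t ≡ 12 − 15 = -3 (mod 21).
    Divide the congruence (and modulus) by g = 3: 12·t ≡ -1 (mod 7).
    Reduce coefficients mod 7: 5·t ≡ 6 (mod 7).
    The inverse of 5 mod 7 is 3 (since 5·3 = 15 = 2·7 + 1), so t ≡ 3·6 = 18 ≡ 4 (mod 7).
    Then x = 15 + 36·4 = 159, valid modulo lcm(36, 21) = 252: x ≡ 159 (mod 252).
Verify: 159 mod 9 = 6, 159 mod 4 = 3, 159 mod 21 = 12.

x ≡ 159 (mod 252).


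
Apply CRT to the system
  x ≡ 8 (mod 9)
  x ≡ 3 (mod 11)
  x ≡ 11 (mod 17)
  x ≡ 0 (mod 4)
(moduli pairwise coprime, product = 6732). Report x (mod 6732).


Product of moduli M = 9 · 11 · 17 · 4 = 6732.
Merge one congruence at a time:
  Start: x ≡ 8 (mod 9).
  Combine with x ≡ 3 (mod 11); new modulus lcm = 99.
    Write x = 8 + 9·t and substitute into x ≡ 3 (mod 11): 9·t ≡ 3 − 8 = -5 (mod 11).
    Reduce coefficients mod 11: 9·t ≡ 6 (mod 11).
    The inverse of 9 mod 11 is 5 (since 9·5 = 45 = 4·11 + 1), so t ≡ 5·6 = 30 ≡ 8 (mod 11).
    Then x = 8 + 9·8 = 80, valid modulo lcm(9, 11) = 99: x ≡ 80 (mod 99).
  Combine with x ≡ 11 (mod 17); new modulus lcm = 1683.
    Write x = 80 + 99·t and substitute into x ≡ 11 (mod 17): 99·t ≡ 11 − 80 = -69 (mod 17).
    Reduce coefficients mod 17: 14·t ≡ 16 (mod 17).
    The inverse of 14 mod 17 is 11 (since 14·11 = 154 = 9·17 + 1), so t ≡ 11·16 = 176 ≡ 6 (mod 17).
    Then x = 80 + 99·6 = 674, valid modulo lcm(99, 17) = 1683: x ≡ 674 (mod 1683).
  Combine with x ≡ 0 (mod 4); new modulus lcm = 6732.
    Write x = 674 + 1683·t and substitute into x ≡ 0 (mod 4): 1683·t ≡ 0 − 674 = -674 (mod 4).
    Reduce coefficients mod 4: 3·t ≡ 2 (mod 4).
    The inverse of 3 mod 4 is 3 (since 3·3 = 9 = 2·4 + 1), so t ≡ 3·2 = 6 ≡ 2 (mod 4).
    Then x = 674 + 1683·2 = 4040, valid modulo lcm(1683, 4) = 6732: x ≡ 4040 (mod 6732).
Verify against each original: 4040 mod 9 = 8, 4040 mod 11 = 3, 4040 mod 17 = 11, 4040 mod 4 = 0.

x ≡ 4040 (mod 6732).


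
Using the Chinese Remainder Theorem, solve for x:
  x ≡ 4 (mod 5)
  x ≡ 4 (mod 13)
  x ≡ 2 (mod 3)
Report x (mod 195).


Moduli 5, 13, 3 are pairwise coprime; by CRT there is a unique solution modulo M = 5 · 13 · 3 = 195.
Solve pairwise, accumulating the modulus:
  Start with x ≡ 4 (mod 5).
  Combine with x ≡ 4 (mod 13): since gcd(5, 13) = 1, we get a unique residue mod 65.
    Write x = 4 + 5·t and substitute into x ≡ 4 (mod 13): 5·t ≡ 4 − 4 = 0 (mod 13).
    The inverse of 5 mod 13 is 8 (since 5·8 = 40 = 3·13 + 1), so t ≡ 8·0 = 0 ≡ 0 (mod 13).
    Then x = 4 + 5·0 = 4, valid modulo lcm(5, 13) = 65: x ≡ 4 (mod 65).
  Combine with x ≡ 2 (mod 3): since gcd(65, 3) = 1, we get a unique residue mod 195.
    Write x = 4 + 65·t and substitute into x ≡ 2 (mod 3): 65·t ≡ 2 − 4 = -2 (mod 3).
    Reduce coefficients mod 3: 2·t ≡ 1 (mod 3).
    The inverse of 2 mod 3 is 2 (since 2·2 = 4 = 1·3 + 1), so t ≡ 2·1 = 2 ≡ 2 (mod 3).
    Then x = 4 + 65·2 = 134, valid modulo lcm(65, 3) = 195: x ≡ 134 (mod 195).
Verify: 134 mod 5 = 4 ✓, 134 mod 13 = 4 ✓, 134 mod 3 = 2 ✓.

x ≡ 134 (mod 195).


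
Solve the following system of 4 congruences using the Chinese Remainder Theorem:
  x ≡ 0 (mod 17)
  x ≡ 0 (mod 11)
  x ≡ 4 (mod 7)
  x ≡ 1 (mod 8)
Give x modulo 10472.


Product of moduli M = 17 · 11 · 7 · 8 = 10472.
Merge one congruence at a time:
  Start: x ≡ 0 (mod 17).
  Combine with x ≡ 0 (mod 11); new modulus lcm = 187.
    Write x = 0 + 17·t and substitute into x ≡ 0 (mod 11): 17·t ≡ 0 − 0 = 0 (mod 11).
    Reduce coefficients mod 11: 6·t ≡ 0 (mod 11).
    The inverse of 6 mod 11 is 2 (since 6·2 = 12 = 1·11 + 1), so t ≡ 2·0 = 0 ≡ 0 (mod 11).
    Then x = 0 + 17·0 = 0, valid modulo lcm(17, 11) = 187: x ≡ 0 (mod 187).
  Combine with x ≡ 4 (mod 7); new modulus lcm = 1309.
    Write x = 0 + 187·t and substitute into x ≡ 4 (mod 7): 187·t ≡ 4 − 0 = 4 (mod 7).
    Reduce coefficients mod 7: 5·t ≡ 4 (mod 7).
    The inverse of 5 mod 7 is 3 (since 5·3 = 15 = 2·7 + 1), so t ≡ 3·4 = 12 ≡ 5 (mod 7).
    Then x = 0 + 187·5 = 935, valid modulo lcm(187, 7) = 1309: x ≡ 935 (mod 1309).
  Combine with x ≡ 1 (mod 8); new modulus lcm = 10472.
    Write x = 935 + 1309·t and substitute into x ≡ 1 (mod 8): 1309·t ≡ 1 − 935 = -934 (mod 8).
    Reduce coefficients mod 8: 5·t ≡ 2 (mod 8).
    The inverse of 5 mod 8 is 5 (since 5·5 = 25 = 3·8 + 1), so t ≡ 5·2 = 10 ≡ 2 (mod 8).
    Then x = 935 + 1309·2 = 3553, valid modulo lcm(1309, 8) = 10472: x ≡ 3553 (mod 10472).
Verify against each original: 3553 mod 17 = 0, 3553 mod 11 = 0, 3553 mod 7 = 4, 3553 mod 8 = 1.

x ≡ 3553 (mod 10472).


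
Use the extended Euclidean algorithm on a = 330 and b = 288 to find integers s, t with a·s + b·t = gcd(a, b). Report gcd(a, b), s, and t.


Euclidean algorithm on (330, 288) — divide until remainder is 0:
  330 = 1 · 288 + 42
  288 = 6 · 42 + 36
  42 = 1 · 36 + 6
  36 = 6 · 6 + 0
gcd(330, 288) = 6.
Track Bezout coefficients alongside the remainders: start with r₀ = 330 = a·1 + b·0 (s = 1, t = 0) and r₁ = 288 = a·0 + b·1 (s = 0, t = 1); each new remainder r_{k+1} = r_{k-1} − q_k·r_k inherits s_{k+1} = s_{k-1} − q_k·s_k, t_{k+1} = t_{k-1} − q_k·t_k, so r_k = a·s_k + b·t_k at every step:
  q = 1: r = 42, s = 1 − 1·0 = 1, t = 0 − 1·1 = -1  (check: 330·1 + 288·(-1) = 42)
  q = 6: r = 36, s = 0 − 6·1 = -6, t = 1 − 6·(-1) = 7  (check: 330·(-6) + 288·7 = 36)
  q = 1: r = 6, s = 1 − 1·(-6) = 7, t = -1 − 1·7 = -8  (check: 330·7 + 288·(-8) = 6)
The row with r = 6 (the gcd) gives the Bezout coefficients s = 7, t = -8.
Result: 330 · (7) + 288 · (-8) = 6.

gcd(330, 288) = 6; s = 7, t = -8 (check: 330·7 + 288·(-8) = 6).


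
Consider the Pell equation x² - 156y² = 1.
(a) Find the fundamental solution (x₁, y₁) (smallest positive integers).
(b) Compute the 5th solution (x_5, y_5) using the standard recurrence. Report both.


Step 1: Find the fundamental solution (x₁, y₁) of x² - 156y² = 1.
  Expand √156 as a continued fraction. a₀ = ⌊√156⌋ = 12; iterate m_{k+1} = d_k·a_k − m_k, d_{k+1} = (156 − m_{k+1}²)/d_k, a_{k+1} = ⌊(a₀ + m_{k+1})/d_{k+1}⌋ (starting m₀ = 0, d₀ = 1), with convergents p_k = a_k·p_{k-1} + p_{k-2}, q_k = a_k·q_{k-1} + q_{k-2} (p₋₁ = 1, q₋₁ = 0):
  k = 0: a₀ = 12; p₀/q₀ = 12/1; p₀² − 156·q₀² = 144 − 156 = -12.
  k = 1: m = 12, d = 12, a = ⌊(12 + 12)/12⌋ = 2; p/q = (2·12 + 1)/(2·1 + 0) = 25/2; p² − 156·q² = 625 − 624 = 1.
  The first convergent with p² − 156·q² = 1 gives the fundamental solution (x₁, y₁) = (25, 2).
Step 2: Apply the recurrence (x_{n+1}, y_{n+1}) = (x₁x_n + 156y₁y_n, x₁y_n + y₁x_n) repeatedly.
  From (x_1, y_1) = (25, 2): x_2 = 25·25 + 156·2·2 = 1249; y_2 = 25·2 + 2·25 = 100.
  From (x_2, y_2) = (1249, 100): x_3 = 25·1249 + 156·2·100 = 62425; y_3 = 25·100 + 2·1249 = 4998.
  From (x_3, y_3) = (62425, 4998): x_4 = 25·62425 + 156·2·4998 = 3120001; y_4 = 25·4998 + 2·62425 = 249800.
  From (x_4, y_4) = (3120001, 249800): x_5 = 25·3120001 + 156·2·249800 = 155937625; y_5 = 25·249800 + 2·3120001 = 12485002.
Step 3: Verify x_5² - 156·y_5² = 24316542890640625 - 24316542890640624 = 1 (should be 1). ✓

(x_1, y_1) = (25, 2); (x_5, y_5) = (155937625, 12485002).


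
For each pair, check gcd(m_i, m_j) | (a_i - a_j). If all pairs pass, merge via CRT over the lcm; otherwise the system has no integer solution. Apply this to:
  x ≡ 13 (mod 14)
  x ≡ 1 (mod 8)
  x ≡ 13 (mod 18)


Moduli 14, 8, 18 are not pairwise coprime, so CRT works modulo lcm(m_i) when all pairwise compatibility conditions hold.
Pairwise compatibility: gcd(m_i, m_j) must divide a_i - a_j for every pair.
Merge one congruence at a time:
  Start: x ≡ 13 (mod 14).
  Combine with x ≡ 1 (mod 8): gcd(14, 8) = 2; 1 - 13 = -12, which IS divisible by 2, so compatible.
    Write x = 13 + 14·t and substitute into x ≡ 1 (mod 8): 14·t ≡ 1 − 13 = -12 (mod 8).
    Divide the congruence (and modulus) by g = 2: 7·t ≡ -6 (mod 4).
    Reduce coefficients mod 4: 3·t ≡ 2 (mod 4).
    The inverse of 3 mod 4 is 3 (since 3·3 = 9 = 2·4 + 1), so t ≡ 3·2 = 6 ≡ 2 (mod 4).
    Then x = 13 + 14·2 = 41, valid modulo lcm(14, 8) = 56: x ≡ 41 (mod 56).
  Combine with x ≡ 13 (mod 18): gcd(56, 18) = 2; 13 - 41 = -28, which IS divisible by 2, so compatible.
    Write x = 41 + 56·t and substitute into x ≡ 13 (mod 18): 56·t ≡ 13 − 41 = -28 (mod 18).
    Divide the congruence (and modulus) by g = 2: 28·t ≡ -14 (mod 9).
    Reduce coefficients mod 9: 1·t ≡ 4 (mod 9).
    So t ≡ 4 (mod 9).
    Then x = 41 + 56·4 = 265, valid modulo lcm(56, 18) = 504: x ≡ 265 (mod 504).
Verify: 265 mod 14 = 13, 265 mod 8 = 1, 265 mod 18 = 13.

x ≡ 265 (mod 504).


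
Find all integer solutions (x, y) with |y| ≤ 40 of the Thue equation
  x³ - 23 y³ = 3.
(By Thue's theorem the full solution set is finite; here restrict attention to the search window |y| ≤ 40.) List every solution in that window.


The equation is x³ - 23y³ = 3. For fixed y, x³ = 23·y³ + 3, so a solution requires the RHS to be a perfect cube.
Strategy: iterate y from -40 to 40, compute RHS = 23·y³ + 3, and check whether it is a (positive or negative) perfect cube.
Check small values of y:
  y = 0: RHS = 3 is not a perfect cube.
  y = 1: RHS = 26 is not a perfect cube.
  y = -1: RHS = -20 is not a perfect cube.
  y = 2: RHS = 187 is not a perfect cube.
  y = -2: RHS = -181 is not a perfect cube.
  y = 3: RHS = 624 is not a perfect cube.
  y = -3: RHS = -618 is not a perfect cube.
Continuing the search up to |y| = 40 finds no solutions either.
No (x, y) in the scanned range satisfies the equation.

No integer solutions with |y| ≤ 40.


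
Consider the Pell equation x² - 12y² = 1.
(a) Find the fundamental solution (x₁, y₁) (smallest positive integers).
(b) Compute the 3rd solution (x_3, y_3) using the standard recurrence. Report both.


Step 1: Find the fundamental solution (x₁, y₁) of x² - 12y² = 1.
  Expand √12 as a continued fraction. a₀ = ⌊√12⌋ = 3; iterate m_{k+1} = d_k·a_k − m_k, d_{k+1} = (12 − m_{k+1}²)/d_k, a_{k+1} = ⌊(a₀ + m_{k+1})/d_{k+1}⌋ (starting m₀ = 0, d₀ = 1), with convergents p_k = a_k·p_{k-1} + p_{k-2}, q_k = a_k·q_{k-1} + q_{k-2} (p₋₁ = 1, q₋₁ = 0):
  k = 0: a₀ = 3; p₀/q₀ = 3/1; p₀² − 12·q₀² = 9 − 12 = -3.
  k = 1: m = 3, d = 3, a = ⌊(3 + 3)/3⌋ = 2; p/q = (2·3 + 1)/(2·1 + 0) = 7/2; p² − 12·q² = 49 − 48 = 1.
  The first convergent with p² − 12·q² = 1 gives the fundamental solution (x₁, y₁) = (7, 2).
Step 2: Apply the recurrence (x_{n+1}, y_{n+1}) = (x₁x_n + 12y₁y_n, x₁y_n + y₁x_n) repeatedly.
  From (x_1, y_1) = (7, 2): x_2 = 7·7 + 12·2·2 = 97; y_2 = 7·2 + 2·7 = 28.
  From (x_2, y_2) = (97, 28): x_3 = 7·97 + 12·2·28 = 1351; y_3 = 7·28 + 2·97 = 390.
Step 3: Verify x_3² - 12·y_3² = 1825201 - 1825200 = 1 (should be 1). ✓

(x_1, y_1) = (7, 2); (x_3, y_3) = (1351, 390).


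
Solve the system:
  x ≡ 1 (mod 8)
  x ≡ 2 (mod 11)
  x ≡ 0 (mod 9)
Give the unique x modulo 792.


Moduli 8, 11, 9 are pairwise coprime; by CRT there is a unique solution modulo M = 8 · 11 · 9 = 792.
Solve pairwise, accumulating the modulus:
  Start with x ≡ 1 (mod 8).
  Combine with x ≡ 2 (mod 11): since gcd(8, 11) = 1, we get a unique residue mod 88.
    Write x = 1 + 8·t and substitute into x ≡ 2 (mod 11): 8·t ≡ 2 − 1 = 1 (mod 11).
    The inverse of 8 mod 11 is 7 (since 8·7 = 56 = 5·11 + 1), so t ≡ 7·1 = 7 ≡ 7 (mod 11).
    Then x = 1 + 8·7 = 57, valid modulo lcm(8, 11) = 88: x ≡ 57 (mod 88).
  Combine with x ≡ 0 (mod 9): since gcd(88, 9) = 1, we get a unique residue mod 792.
    Write x = 57 + 88·t and substitute into x ≡ 0 (mod 9): 88·t ≡ 0 − 57 = -57 (mod 9).
    Reduce coefficients mod 9: 7·t ≡ 6 (mod 9).
    The inverse of 7 mod 9 is 4 (since 7·4 = 28 = 3·9 + 1), so t ≡ 4·6 = 24 ≡ 6 (mod 9).
    Then x = 57 + 88·6 = 585, valid modulo lcm(88, 9) = 792: x ≡ 585 (mod 792).
Verify: 585 mod 8 = 1 ✓, 585 mod 11 = 2 ✓, 585 mod 9 = 0 ✓.

x ≡ 585 (mod 792).


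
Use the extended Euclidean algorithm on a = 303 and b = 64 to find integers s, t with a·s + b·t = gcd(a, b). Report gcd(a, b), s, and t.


Euclidean algorithm on (303, 64) — divide until remainder is 0:
  303 = 4 · 64 + 47
  64 = 1 · 47 + 17
  47 = 2 · 17 + 13
  17 = 1 · 13 + 4
  13 = 3 · 4 + 1
  4 = 4 · 1 + 0
gcd(303, 64) = 1.
Track Bezout coefficients alongside the remainders: start with r₀ = 303 = a·1 + b·0 (s = 1, t = 0) and r₁ = 64 = a·0 + b·1 (s = 0, t = 1); each new remainder r_{k+1} = r_{k-1} − q_k·r_k inherits s_{k+1} = s_{k-1} − q_k·s_k, t_{k+1} = t_{k-1} − q_k·t_k, so r_k = a·s_k + b·t_k at every step:
  q = 4: r = 47, s = 1 − 4·0 = 1, t = 0 − 4·1 = -4  (check: 303·1 + 64·(-4) = 47)
  q = 1: r = 17, s = 0 − 1·1 = -1, t = 1 − 1·(-4) = 5  (check: 303·(-1) + 64·5 = 17)
  q = 2: r = 13, s = 1 − 2·(-1) = 3, t = -4 − 2·5 = -14  (check: 303·3 + 64·(-14) = 13)
  q = 1: r = 4, s = -1 − 1·3 = -4, t = 5 − 1·(-14) = 19  (check: 303·(-4) + 64·19 = 4)
  q = 3: r = 1, s = 3 − 3·(-4) = 15, t = -14 − 3·19 = -71  (check: 303·15 + 64·(-71) = 1)
The row with r = 1 (the gcd) gives the Bezout coefficients s = 15, t = -71.
Result: 303 · (15) + 64 · (-71) = 1.

gcd(303, 64) = 1; s = 15, t = -71 (check: 303·15 + 64·(-71) = 1).
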